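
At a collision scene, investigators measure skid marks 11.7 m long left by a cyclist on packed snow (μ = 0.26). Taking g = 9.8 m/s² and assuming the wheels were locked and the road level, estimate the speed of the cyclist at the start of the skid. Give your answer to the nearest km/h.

Deceleration a = μg = 0.26 × 9.8 = 2.548 m/s².
v = √(2a·d) = √(2 × 2.548 × 11.7) = √59.623 = 7.7216 m/s.
= 7.7216 × 3.6 = 27.798 km/h.

Initial speed ≈ 28 km/h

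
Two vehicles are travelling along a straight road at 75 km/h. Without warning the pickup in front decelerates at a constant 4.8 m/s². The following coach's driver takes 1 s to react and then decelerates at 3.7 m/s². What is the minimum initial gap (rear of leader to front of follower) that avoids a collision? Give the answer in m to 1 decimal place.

Minimum gap ≈ 34.3 m

75 km/h ÷ 3.6 = 20.8333 m/s.
Leader travels v²/(2a_L) = 434.026 / 9.600 = 45.211 m before stopping.
Follower covers v·t_r = 20.8333 × 1 = 20.833 m while reacting, then v²/(2a_F) = 434.026 / 7.400 = 58.652 m while braking, for a total of 20.833 + 58.652 = 79.485 m.
Since a_F ≤ a_L and the follower starts braking later, the follower is never slower than the leader, so the closest approach is when both have stopped.
Minimum gap = 79.485 − 45.211 = 34.274 m.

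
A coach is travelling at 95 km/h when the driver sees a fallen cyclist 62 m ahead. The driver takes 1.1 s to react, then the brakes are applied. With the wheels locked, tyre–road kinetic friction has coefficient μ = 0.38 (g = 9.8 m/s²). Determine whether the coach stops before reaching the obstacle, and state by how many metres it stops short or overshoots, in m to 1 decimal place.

95 km/h ÷ 3.6 = 26.3889 m/s.
a = μg = 0.38 × 9.8 = 3.724 m/s².
Reaction distance = 26.3889 × 1.1 = 29.028 m.
Braking distance = v²/(2a) = 696.374 / 7.448 = 93.498 m.
Total stopping distance = 29.028 + 93.498 = 122.526 m, vs 62 m available — it cannot stop in time and overshoots by 122.526 − 62 = 60.526 m.

No — it overshoots by 60.5 m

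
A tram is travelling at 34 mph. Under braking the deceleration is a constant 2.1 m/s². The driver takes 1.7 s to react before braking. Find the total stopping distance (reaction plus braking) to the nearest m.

34 mph × 0.44704 = 15.1994 m/s.
Reaction distance = v·t_r = 15.1994 × 1.7 = 25.839 m.
Braking distance = v²/(2a) = 15.1994² / (2 × 2.100) = 231.022 / 4.200 = 55.005 m.
Total = 25.839 + 55.005 = 80.844 m.

Total stopping distance ≈ 81 m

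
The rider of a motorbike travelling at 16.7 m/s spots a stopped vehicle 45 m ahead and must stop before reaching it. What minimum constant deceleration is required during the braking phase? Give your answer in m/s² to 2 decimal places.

v² = 2a·d ⇒ a = v²/(2d) = 16.7000² / (2 × 45.000) = 278.890 / 90.000 = 3.0988 m/s².

Required deceleration ≈ 3.10 m/s²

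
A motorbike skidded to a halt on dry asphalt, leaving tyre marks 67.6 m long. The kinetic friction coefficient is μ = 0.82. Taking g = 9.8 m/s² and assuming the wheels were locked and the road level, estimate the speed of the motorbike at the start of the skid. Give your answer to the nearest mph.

Deceleration a = μg = 0.82 × 9.8 = 8.036 m/s².
v = √(2a·d) = √(2 × 8.036 × 67.6) = √1086.467 = 32.9616 m/s.
= 32.9616 ÷ 0.44704 = 73.733 mph.

Initial speed ≈ 74 mph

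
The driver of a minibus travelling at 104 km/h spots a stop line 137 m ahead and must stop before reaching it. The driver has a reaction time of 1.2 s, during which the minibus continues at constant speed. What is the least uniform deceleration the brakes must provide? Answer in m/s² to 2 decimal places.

Required deceleration ≈ 4.08 m/s²

104 km/h ÷ 3.6 = 28.8889 m/s.
Distance covered during reaction = 28.8889 × 1.2 = 34.667 m.
Distance available for braking: 137 − 34.667 = 102.333 m.
v² = 2a·d ⇒ a = v²/(2d) = 28.8889² / (2 × 102.333) = 834.569 / 204.666 = 4.0777 m/s².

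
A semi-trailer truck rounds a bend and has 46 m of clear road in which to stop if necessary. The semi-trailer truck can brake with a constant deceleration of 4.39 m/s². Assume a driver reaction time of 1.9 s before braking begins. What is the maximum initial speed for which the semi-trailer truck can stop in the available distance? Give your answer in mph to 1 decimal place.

Stopping distance: v·t_r + v²/(2a) = 46 with t_r = 1.9 s and a = 4.390 m/s².
So v² + 16.682 v − 403.88 = 0.
Positive root: v = −a·t_r + √((a·t_r)² + 2a·d) = −8.341 + √(69.572 + 403.88) = 13.4180 m/s.
13.4180 m/s ÷ 0.44704 = 30.015 mph.

Maximum speed ≈ 30.0 mph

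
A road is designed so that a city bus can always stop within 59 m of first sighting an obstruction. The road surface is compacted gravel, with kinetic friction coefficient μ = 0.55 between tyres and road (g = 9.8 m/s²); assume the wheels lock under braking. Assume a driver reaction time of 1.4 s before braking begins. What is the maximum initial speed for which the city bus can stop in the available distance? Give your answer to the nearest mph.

a = μg = 0.55 × 9.8 = 5.390 m/s².
Stopping distance: v·t_r + v²/(2a) = 59 with t_r = 1.4 s and a = 5.390 m/s².
So v² + 15.092 v − 636.02 = 0.
Positive root: v = −a·t_r + √((a·t_r)² + 2a·d) = −7.546 + √(56.942 + 636.02) = 18.7782 m/s.
18.7782 m/s ÷ 0.44704 = 42.006 mph.

Maximum speed ≈ 42 mph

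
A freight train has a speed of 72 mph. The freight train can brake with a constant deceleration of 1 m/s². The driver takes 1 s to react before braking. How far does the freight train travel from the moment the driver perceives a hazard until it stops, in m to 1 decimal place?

72 mph × 0.44704 = 32.1869 m/s.
Reaction distance = v·t_r = 32.1869 × 1 = 32.187 m.
Braking distance = v²/(2a) = 32.1869² / (2 × 1.000) = 1035.997 / 2.000 = 517.999 m.
Total = 32.187 + 517.999 = 550.186 m.

Total stopping distance ≈ 550.2 m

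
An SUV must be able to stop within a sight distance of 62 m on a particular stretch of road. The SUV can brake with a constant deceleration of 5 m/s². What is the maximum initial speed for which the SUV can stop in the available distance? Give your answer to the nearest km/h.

Maximum speed ≈ 90 km/h

v²/(2a) = d ⇒ v = √(2 × 5.000 × 62) = √620.00 = 24.8998 m/s.
24.8998 m/s × 3.6 = 89.639 km/h.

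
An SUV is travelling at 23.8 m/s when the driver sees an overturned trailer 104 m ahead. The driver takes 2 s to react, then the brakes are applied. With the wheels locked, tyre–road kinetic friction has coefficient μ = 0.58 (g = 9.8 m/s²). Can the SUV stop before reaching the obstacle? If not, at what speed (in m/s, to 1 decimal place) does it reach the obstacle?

Yes — it stops about 6.6 m short of the obstacle, so it never reaches it

a = μg = 0.58 × 9.8 = 5.684 m/s².
Reaction distance = 23.8000 × 2 = 47.600 m.
Braking distance = v²/(2a) = 566.440 / 11.368 = 49.828 m.
Total stopping distance = 47.600 + 49.828 = 97.428 m, vs 104 m available — it stops with 104 − 97.428 = 6.572 m to spare.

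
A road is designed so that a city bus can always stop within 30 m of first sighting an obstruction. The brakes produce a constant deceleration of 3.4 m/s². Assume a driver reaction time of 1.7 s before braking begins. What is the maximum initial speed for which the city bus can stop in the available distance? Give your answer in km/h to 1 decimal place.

Maximum speed ≈ 34.7 km/h

Stopping distance: v·t_r + v²/(2a) = 30 with t_r = 1.7 s and a = 3.400 m/s².
So v² + 11.560 v − 204.00 = 0.
Positive root: v = −a·t_r + √((a·t_r)² + 2a·d) = −5.780 + √(33.408 + 204.00) = 9.6280 m/s.
9.6280 m/s × 3.6 = 34.661 km/h.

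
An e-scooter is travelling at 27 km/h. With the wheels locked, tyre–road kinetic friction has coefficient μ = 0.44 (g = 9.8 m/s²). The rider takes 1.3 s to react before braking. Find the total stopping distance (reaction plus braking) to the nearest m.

Total stopping distance ≈ 16 m

27 km/h ÷ 3.6 = 7.5000 m/s.
a = μg = 0.44 × 9.8 = 4.312 m/s².
Reaction distance = v·t_r = 7.5000 × 1.3 = 9.750 m.
Braking distance = v²/(2a) = 7.5000² / (2 × 4.312) = 56.250 / 8.624 = 6.522 m.
Total = 9.750 + 6.522 = 16.272 m.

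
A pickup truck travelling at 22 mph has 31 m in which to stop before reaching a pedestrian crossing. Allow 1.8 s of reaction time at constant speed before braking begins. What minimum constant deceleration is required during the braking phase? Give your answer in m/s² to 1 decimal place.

Required deceleration ≈ 3.6 m/s²

22 mph × 0.44704 = 9.8349 m/s.
Distance covered during reaction = 9.8349 × 1.8 = 17.703 m.
Distance available for braking: 31 − 17.703 = 13.297 m.
v² = 2a·d ⇒ a = v²/(2d) = 9.8349² / (2 × 13.297) = 96.725 / 26.594 = 3.6371 m/s².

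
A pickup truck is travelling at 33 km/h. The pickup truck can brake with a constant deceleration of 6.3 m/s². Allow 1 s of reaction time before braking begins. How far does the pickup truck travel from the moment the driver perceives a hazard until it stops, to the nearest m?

Total stopping distance ≈ 16 m

33 km/h ÷ 3.6 = 9.1667 m/s.
Reaction distance = v·t_r = 9.1667 × 1 = 9.167 m.
Braking distance = v²/(2a) = 9.1667² / (2 × 6.300) = 84.028 / 12.600 = 6.669 m.
Total = 9.167 + 6.669 = 15.836 m.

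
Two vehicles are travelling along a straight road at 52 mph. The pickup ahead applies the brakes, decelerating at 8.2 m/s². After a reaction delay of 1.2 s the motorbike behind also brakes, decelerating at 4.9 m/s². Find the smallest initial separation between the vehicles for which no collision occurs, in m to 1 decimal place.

52 mph × 0.44704 = 23.2461 m/s.
Leader travels v²/(2a_L) = 540.381 / 16.400 = 32.950 m before stopping.
Follower covers v·t_r = 23.2461 × 1.2 = 27.895 m while reacting, then v²/(2a_F) = 540.381 / 9.800 = 55.141 m while braking, for a total of 27.895 + 55.141 = 83.036 m.
Since a_F ≤ a_L and the follower starts braking later, the follower is never slower than the leader, so the closest approach is when both have stopped.
Minimum gap = 83.036 − 32.950 = 50.086 m.

Minimum gap ≈ 50.1 m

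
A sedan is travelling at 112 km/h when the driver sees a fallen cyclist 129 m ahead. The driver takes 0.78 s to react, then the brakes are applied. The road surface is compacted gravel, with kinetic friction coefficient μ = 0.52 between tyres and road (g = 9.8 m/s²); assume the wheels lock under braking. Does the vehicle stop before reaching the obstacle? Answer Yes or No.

112 km/h ÷ 3.6 = 31.1111 m/s.
a = μg = 0.52 × 9.8 = 5.096 m/s².
Reaction distance = 31.1111 × 0.78 = 24.267 m.
Braking distance = v²/(2a) = 967.901 / 10.192 = 94.967 m.
Total stopping distance = 24.267 + 94.967 = 119.234 m, vs 129 m available — it stops with 129 − 119.234 = 9.766 m to spare.

Yes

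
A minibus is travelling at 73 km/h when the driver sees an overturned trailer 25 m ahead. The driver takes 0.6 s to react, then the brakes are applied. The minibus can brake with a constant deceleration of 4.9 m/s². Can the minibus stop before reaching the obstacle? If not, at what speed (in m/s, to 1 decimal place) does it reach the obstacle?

73 km/h ÷ 3.6 = 20.2778 m/s.
Reaction distance = 20.2778 × 0.6 = 12.167 m.
Braking distance needed to stop: v²/(2a) = 411.189 / 9.800 = 41.958 m, so total needed = 12.167 + 41.958 = 54.125 m > 25 m — it cannot stop.
Distance remaining when braking begins: 25 − 12.167 = 12.833 m.
v² = v₀² − 2a·d = 411.189 − 2 × 4.900 × 12.833 = 285.426 m²/s².
v = √285.426 = 16.895 m/s.

No — it strikes the obstacle at 16.9 m/s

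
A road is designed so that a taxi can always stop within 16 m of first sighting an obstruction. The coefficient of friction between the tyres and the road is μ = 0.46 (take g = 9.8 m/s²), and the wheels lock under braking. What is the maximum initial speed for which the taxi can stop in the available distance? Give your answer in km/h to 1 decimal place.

a = μg = 0.46 × 9.8 = 4.508 m/s².
v²/(2a) = d ⇒ v = √(2 × 4.508 × 16) = √144.26 = 12.0108 m/s.
12.0108 m/s × 3.6 = 43.239 km/h.

Maximum speed ≈ 43.2 km/h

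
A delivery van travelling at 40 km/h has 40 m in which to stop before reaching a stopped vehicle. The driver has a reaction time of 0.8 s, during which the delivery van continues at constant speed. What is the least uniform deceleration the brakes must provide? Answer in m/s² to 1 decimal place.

Required deceleration ≈ 2.0 m/s²

40 km/h ÷ 3.6 = 11.1111 m/s.
Distance covered during reaction = 11.1111 × 0.8 = 8.889 m.
Distance available for braking: 40 − 8.889 = 31.111 m.
v² = 2a·d ⇒ a = v²/(2d) = 11.1111² / (2 × 31.111) = 123.457 / 62.222 = 1.9841 m/s².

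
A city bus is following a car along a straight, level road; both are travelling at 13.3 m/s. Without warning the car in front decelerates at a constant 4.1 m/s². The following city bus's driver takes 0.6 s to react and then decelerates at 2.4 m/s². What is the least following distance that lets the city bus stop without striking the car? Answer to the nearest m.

Leader travels v²/(2a_L) = 176.890 / 8.200 = 21.572 m before stopping.
Follower covers v·t_r = 13.3000 × 0.6 = 7.980 m while reacting, then v²/(2a_F) = 176.890 / 4.800 = 36.852 m while braking, for a total of 7.980 + 36.852 = 44.832 m.
Since a_F ≤ a_L and the follower starts braking later, the follower is never slower than the leader, so the closest approach is when both have stopped.
Minimum gap = 44.832 − 21.572 = 23.260 m.

Minimum gap ≈ 23 m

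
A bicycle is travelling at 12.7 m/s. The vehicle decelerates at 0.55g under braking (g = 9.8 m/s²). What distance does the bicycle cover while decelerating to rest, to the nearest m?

a = 0.55 × 9.8 = 5.390 m/s².
Braking distance = v²/(2a) = 12.7000² / (2 × 5.390) = 161.290 / 10.780 = 14.962 m.

Braking distance ≈ 15 m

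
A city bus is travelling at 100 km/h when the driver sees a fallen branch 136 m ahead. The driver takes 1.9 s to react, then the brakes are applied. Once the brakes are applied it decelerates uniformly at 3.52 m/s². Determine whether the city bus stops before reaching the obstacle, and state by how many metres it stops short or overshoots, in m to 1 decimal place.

100 km/h ÷ 3.6 = 27.7778 m/s.
Reaction distance = 27.7778 × 1.9 = 52.778 m.
Braking distance = v²/(2a) = 771.606 / 7.040 = 109.603 m.
Total stopping distance = 52.778 + 109.603 = 162.381 m, vs 136 m available — it cannot stop in time and overshoots by 162.381 − 136 = 26.381 m.

No — it overshoots by 26.4 m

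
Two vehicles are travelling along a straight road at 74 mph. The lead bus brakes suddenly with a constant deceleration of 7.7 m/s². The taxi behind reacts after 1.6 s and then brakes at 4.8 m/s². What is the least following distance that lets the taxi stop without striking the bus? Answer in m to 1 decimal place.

74 mph × 0.44704 = 33.0810 m/s.
Leader travels v²/(2a_L) = 1094.353 / 15.400 = 71.062 m before stopping.
Follower covers v·t_r = 33.0810 × 1.6 = 52.930 m while reacting, then v²/(2a_F) = 1094.353 / 9.600 = 113.995 m while braking, for a total of 52.930 + 113.995 = 166.925 m.
Since a_F ≤ a_L and the follower starts braking later, the follower is never slower than the leader, so the closest approach is when both have stopped.
Minimum gap = 166.925 − 71.062 = 95.863 m.

Minimum gap ≈ 95.9 m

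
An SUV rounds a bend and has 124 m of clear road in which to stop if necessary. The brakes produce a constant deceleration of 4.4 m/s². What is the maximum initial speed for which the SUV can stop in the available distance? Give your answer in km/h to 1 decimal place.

v²/(2a) = d ⇒ v = √(2 × 4.400 × 124) = √1091.20 = 33.0333 m/s.
33.0333 m/s × 3.6 = 118.920 km/h.

Maximum speed ≈ 118.9 km/h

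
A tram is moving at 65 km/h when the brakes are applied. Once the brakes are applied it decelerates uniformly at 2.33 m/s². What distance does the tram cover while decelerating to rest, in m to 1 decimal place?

Braking distance ≈ 70.0 m

65 km/h ÷ 3.6 = 18.0556 m/s.
Braking distance = v²/(2a) = 18.0556² / (2 × 2.330) = 326.005 / 4.660 = 69.958 m.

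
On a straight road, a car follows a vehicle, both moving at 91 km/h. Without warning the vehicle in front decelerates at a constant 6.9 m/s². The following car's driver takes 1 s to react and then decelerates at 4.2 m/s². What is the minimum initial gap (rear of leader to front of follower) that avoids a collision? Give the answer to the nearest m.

91 km/h ÷ 3.6 = 25.2778 m/s.
Leader travels v²/(2a_L) = 638.967 / 13.800 = 46.302 m before stopping.
Follower covers v·t_r = 25.2778 × 1 = 25.278 m while reacting, then v²/(2a_F) = 638.967 / 8.400 = 76.067 m while braking, for a total of 25.278 + 76.067 = 101.345 m.
Since a_F ≤ a_L and the follower starts braking later, the follower is never slower than the leader, so the closest approach is when both have stopped.
Minimum gap = 101.345 − 46.302 = 55.043 m.

Minimum gap ≈ 55 m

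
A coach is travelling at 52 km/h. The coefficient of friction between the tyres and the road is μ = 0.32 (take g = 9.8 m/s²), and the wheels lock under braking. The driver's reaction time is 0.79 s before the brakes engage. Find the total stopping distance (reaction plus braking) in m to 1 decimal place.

Total stopping distance ≈ 44.7 m

52 km/h ÷ 3.6 = 14.4444 m/s.
a = μg = 0.32 × 9.8 = 3.136 m/s².
Reaction distance = v·t_r = 14.4444 × 0.79 = 11.411 m.
Braking distance = v²/(2a) = 14.4444² / (2 × 3.136) = 208.641 / 6.272 = 33.265 m.
Total = 11.411 + 33.265 = 44.676 m.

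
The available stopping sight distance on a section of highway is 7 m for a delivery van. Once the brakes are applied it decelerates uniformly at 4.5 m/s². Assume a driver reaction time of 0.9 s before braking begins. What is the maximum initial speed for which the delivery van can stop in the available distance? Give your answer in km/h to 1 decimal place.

Maximum speed ≈ 17.5 km/h

Stopping distance: v·t_r + v²/(2a) = 7 with t_r = 0.9 s and a = 4.500 m/s².
So v² + 8.100 v − 63.00 = 0.
Positive root: v = −a·t_r + √((a·t_r)² + 2a·d) = −4.050 + √(16.402 + 63.00) = 4.8608 m/s.
4.8608 m/s × 3.6 = 17.499 km/h.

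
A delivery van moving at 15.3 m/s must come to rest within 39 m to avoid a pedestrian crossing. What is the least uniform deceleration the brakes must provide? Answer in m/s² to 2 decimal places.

v² = 2a·d ⇒ a = v²/(2d) = 15.3000² / (2 × 39.000) = 234.090 / 78.000 = 3.0012 m/s².

Required deceleration ≈ 3.00 m/s²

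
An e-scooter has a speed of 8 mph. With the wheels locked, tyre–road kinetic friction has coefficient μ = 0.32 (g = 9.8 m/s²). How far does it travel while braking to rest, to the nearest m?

Braking distance ≈ 2 m

8 mph × 0.44704 = 3.5763 m/s.
a = μg = 0.32 × 9.8 = 3.136 m/s².
Braking distance = v²/(2a) = 3.5763² / (2 × 3.136) = 12.790 / 6.272 = 2.039 m.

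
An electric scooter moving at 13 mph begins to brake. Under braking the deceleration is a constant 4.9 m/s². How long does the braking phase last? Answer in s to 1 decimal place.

13 mph × 0.44704 = 5.8115 m/s.
Braking time = v/a = 5.8115 / 4.900 = 1.186 s.

Braking time ≈ 1.2 s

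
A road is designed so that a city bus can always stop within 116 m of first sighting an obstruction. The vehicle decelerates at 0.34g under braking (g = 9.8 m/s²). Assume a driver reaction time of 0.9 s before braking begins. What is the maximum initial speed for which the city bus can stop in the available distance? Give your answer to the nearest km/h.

Maximum speed ≈ 90 km/h

a = 0.34 × 9.8 = 3.332 m/s².
Stopping distance: v·t_r + v²/(2a) = 116 with t_r = 0.9 s and a = 3.332 m/s².
So v² + 5.998 v − 773.02 = 0.
Positive root: v = −a·t_r + √((a·t_r)² + 2a·d) = −2.999 + √(8.994 + 773.02) = 24.9655 m/s.
24.9655 m/s × 3.6 = 89.876 km/h.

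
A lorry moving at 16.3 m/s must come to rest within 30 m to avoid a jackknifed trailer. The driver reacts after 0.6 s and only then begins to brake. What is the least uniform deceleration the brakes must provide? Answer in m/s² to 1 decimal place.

Required deceleration ≈ 6.6 m/s²

Distance covered during reaction = 16.3000 × 0.6 = 9.780 m.
Distance available for braking: 30 − 9.780 = 20.220 m.
v² = 2a·d ⇒ a = v²/(2d) = 16.3000² / (2 × 20.220) = 265.690 / 40.440 = 6.5700 m/s².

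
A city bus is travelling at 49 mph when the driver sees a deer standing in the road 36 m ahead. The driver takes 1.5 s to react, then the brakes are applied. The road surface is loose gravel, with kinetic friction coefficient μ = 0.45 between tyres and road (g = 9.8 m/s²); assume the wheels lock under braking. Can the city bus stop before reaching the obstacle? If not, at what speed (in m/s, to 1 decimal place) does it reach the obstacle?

49 mph × 0.44704 = 21.9050 m/s.
a = μg = 0.45 × 9.8 = 4.410 m/s².
Reaction distance = 21.9050 × 1.5 = 32.858 m.
Braking distance needed to stop: v²/(2a) = 479.829 / 8.820 = 54.402 m, so total needed = 32.858 + 54.402 = 87.260 m > 36 m — it cannot stop.
Distance remaining when braking begins: 36 − 32.858 = 3.142 m.
v² = v₀² − 2a·d = 479.829 − 2 × 4.410 × 3.142 = 452.117 m²/s².
v = √452.117 = 21.263 m/s.

No — it strikes the obstacle at 21.3 m/s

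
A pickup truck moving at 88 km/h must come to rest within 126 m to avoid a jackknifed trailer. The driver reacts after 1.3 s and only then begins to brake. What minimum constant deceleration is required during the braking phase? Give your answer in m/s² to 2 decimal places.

88 km/h ÷ 3.6 = 24.4444 m/s.
Distance covered during reaction = 24.4444 × 1.3 = 31.778 m.
Distance available for braking: 126 − 31.778 = 94.222 m.
v² = 2a·d ⇒ a = v²/(2d) = 24.4444² / (2 × 94.222) = 597.529 / 188.444 = 3.1709 m/s².

Required deceleration ≈ 3.17 m/s²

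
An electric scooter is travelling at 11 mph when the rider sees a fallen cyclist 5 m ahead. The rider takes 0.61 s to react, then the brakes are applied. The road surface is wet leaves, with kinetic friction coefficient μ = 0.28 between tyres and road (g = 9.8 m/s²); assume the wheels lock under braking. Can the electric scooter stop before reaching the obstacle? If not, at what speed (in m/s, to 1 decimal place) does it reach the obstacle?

No — it strikes the obstacle at 3.6 m/s

11 mph × 0.44704 = 4.9174 m/s.
a = μg = 0.28 × 9.8 = 2.744 m/s².
Reaction distance = 4.9174 × 0.61 = 3.000 m.
Braking distance needed to stop: v²/(2a) = 24.181 / 5.488 = 4.406 m, so total needed = 3.000 + 4.406 = 7.406 m > 5 m — it cannot stop.
Distance remaining when braking begins: 5 − 3.000 = 2.000 m.
v² = v₀² − 2a·d = 24.181 − 2 × 2.744 × 2.000 = 13.205 m²/s².
v = √13.205 = 3.634 m/s.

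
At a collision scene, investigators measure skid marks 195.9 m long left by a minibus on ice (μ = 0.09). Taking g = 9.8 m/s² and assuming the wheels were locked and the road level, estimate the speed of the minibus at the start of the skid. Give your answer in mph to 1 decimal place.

Deceleration a = μg = 0.09 × 9.8 = 0.882 m/s².
v = √(2a·d) = √(2 × 0.882 × 195.9) = √345.568 = 18.5895 m/s.
= 18.5895 ÷ 0.44704 = 41.584 mph.

Initial speed ≈ 41.6 mph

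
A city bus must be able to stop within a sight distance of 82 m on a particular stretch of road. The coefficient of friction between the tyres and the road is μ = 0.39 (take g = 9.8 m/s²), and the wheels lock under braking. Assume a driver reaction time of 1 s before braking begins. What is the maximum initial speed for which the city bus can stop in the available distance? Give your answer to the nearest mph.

a = μg = 0.39 × 9.8 = 3.822 m/s².
Stopping distance: v·t_r + v²/(2a) = 82 with t_r = 1 s and a = 3.822 m/s².
So v² + 7.644 v − 626.81 = 0.
Positive root: v = −a·t_r + √((a·t_r)² + 2a·d) = −3.822 + √(14.608 + 626.81) = 21.5042 m/s.
21.5042 m/s ÷ 0.44704 = 48.104 mph.

Maximum speed ≈ 48 mph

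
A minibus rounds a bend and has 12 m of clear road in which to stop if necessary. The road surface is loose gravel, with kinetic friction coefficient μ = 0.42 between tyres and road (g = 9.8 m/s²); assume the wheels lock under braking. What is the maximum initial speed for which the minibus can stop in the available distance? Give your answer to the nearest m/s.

Maximum speed ≈ 10 m/s

a = μg = 0.42 × 9.8 = 4.116 m/s².
v²/(2a) = d ⇒ v = √(2 × 4.116 × 12) = √98.78 = 9.9388 m/s.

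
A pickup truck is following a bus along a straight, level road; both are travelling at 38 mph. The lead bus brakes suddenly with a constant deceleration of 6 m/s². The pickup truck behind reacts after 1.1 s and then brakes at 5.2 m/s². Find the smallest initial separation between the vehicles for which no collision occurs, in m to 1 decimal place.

Minimum gap ≈ 22.4 m

38 mph × 0.44704 = 16.9875 m/s.
Leader travels v²/(2a_L) = 288.575 / 12.000 = 24.048 m before stopping.
Follower covers v·t_r = 16.9875 × 1.1 = 18.686 m while reacting, then v²/(2a_F) = 288.575 / 10.400 = 27.748 m while braking, for a total of 18.686 + 27.748 = 46.434 m.
Since a_F ≤ a_L and the follower starts braking later, the follower is never slower than the leader, so the closest approach is when both have stopped.
Minimum gap = 46.434 − 24.048 = 22.386 m.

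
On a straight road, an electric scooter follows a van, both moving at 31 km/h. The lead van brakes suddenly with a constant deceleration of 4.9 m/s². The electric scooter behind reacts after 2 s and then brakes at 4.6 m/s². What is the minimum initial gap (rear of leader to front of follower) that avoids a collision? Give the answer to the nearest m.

31 km/h ÷ 3.6 = 8.6111 m/s.
Leader travels v²/(2a_L) = 74.151 / 9.800 = 7.566 m before stopping.
Follower covers v·t_r = 8.6111 × 2 = 17.222 m while reacting, then v²/(2a_F) = 74.151 / 9.200 = 8.060 m while braking, for a total of 17.222 + 8.060 = 25.282 m.
Since a_F ≤ a_L and the follower starts braking later, the follower is never slower than the leader, so the closest approach is when both have stopped.
Minimum gap = 25.282 − 7.566 = 17.716 m.

Minimum gap ≈ 18 m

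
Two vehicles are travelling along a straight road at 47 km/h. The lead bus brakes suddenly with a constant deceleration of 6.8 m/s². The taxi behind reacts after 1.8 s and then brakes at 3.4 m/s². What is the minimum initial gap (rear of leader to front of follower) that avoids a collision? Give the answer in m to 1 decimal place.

Minimum gap ≈ 36.0 m

47 km/h ÷ 3.6 = 13.0556 m/s.
Leader travels v²/(2a_L) = 170.449 / 13.600 = 12.533 m before stopping.
Follower covers v·t_r = 13.0556 × 1.8 = 23.500 m while reacting, then v²/(2a_F) = 170.449 / 6.800 = 25.066 m while braking, for a total of 23.500 + 25.066 = 48.566 m.
Since a_F ≤ a_L and the follower starts braking later, the follower is never slower than the leader, so the closest approach is when both have stopped.
Minimum gap = 48.566 − 12.533 = 36.033 m.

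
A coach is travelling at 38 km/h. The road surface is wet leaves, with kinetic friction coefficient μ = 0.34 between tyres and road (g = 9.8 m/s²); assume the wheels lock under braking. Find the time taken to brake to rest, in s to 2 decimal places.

38 km/h ÷ 3.6 = 10.5556 m/s.
a = μg = 0.34 × 9.8 = 3.332 m/s².
Braking time = v/a = 10.5556 / 3.332 = 3.168 s.

Braking time ≈ 3.17 s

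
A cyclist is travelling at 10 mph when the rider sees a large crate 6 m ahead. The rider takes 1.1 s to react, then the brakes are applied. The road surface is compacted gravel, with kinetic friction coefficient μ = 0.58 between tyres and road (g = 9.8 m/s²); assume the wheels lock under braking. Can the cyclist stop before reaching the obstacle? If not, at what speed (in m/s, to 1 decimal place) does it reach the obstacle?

10 mph × 0.44704 = 4.4704 m/s.
a = μg = 0.58 × 9.8 = 5.684 m/s².
Reaction distance = 4.4704 × 1.1 = 4.917 m.
Braking distance needed to stop: v²/(2a) = 19.984 / 11.368 = 1.758 m, so total needed = 4.917 + 1.758 = 6.675 m > 6 m — it cannot stop.
Distance remaining when braking begins: 6 − 4.917 = 1.083 m.
v² = v₀² − 2a·d = 19.984 − 2 × 5.684 × 1.083 = 7.672 m²/s².
v = √7.672 = 2.770 m/s.

No — it strikes the obstacle at 2.8 m/s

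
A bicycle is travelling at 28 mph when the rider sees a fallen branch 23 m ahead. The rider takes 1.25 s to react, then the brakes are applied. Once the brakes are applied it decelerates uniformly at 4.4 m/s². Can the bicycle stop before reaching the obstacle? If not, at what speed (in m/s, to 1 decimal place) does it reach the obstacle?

28 mph × 0.44704 = 12.5171 m/s.
Reaction distance = 12.5171 × 1.25 = 15.646 m.
Braking distance needed to stop: v²/(2a) = 156.678 / 8.800 = 17.804 m, so total needed = 15.646 + 17.804 = 33.450 m > 23 m — it cannot stop.
Distance remaining when braking begins: 23 − 15.646 = 7.354 m.
v² = v₀² − 2a·d = 156.678 − 2 × 4.400 × 7.354 = 91.963 m²/s².
v = √91.963 = 9.590 m/s.

No — it strikes the obstacle at 9.6 m/s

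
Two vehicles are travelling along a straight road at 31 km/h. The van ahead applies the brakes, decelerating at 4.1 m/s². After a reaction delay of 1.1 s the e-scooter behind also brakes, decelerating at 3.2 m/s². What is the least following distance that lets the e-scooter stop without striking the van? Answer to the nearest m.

Minimum gap ≈ 12 m

31 km/h ÷ 3.6 = 8.6111 m/s.
Leader travels v²/(2a_L) = 74.151 / 8.200 = 9.043 m before stopping.
Follower covers v·t_r = 8.6111 × 1.1 = 9.472 m while reacting, then v²/(2a_F) = 74.151 / 6.400 = 11.586 m while braking, for a total of 9.472 + 11.586 = 21.058 m.
Since a_F ≤ a_L and the follower starts braking later, the follower is never slower than the leader, so the closest approach is when both have stopped.
Minimum gap = 21.058 − 9.043 = 12.015 m.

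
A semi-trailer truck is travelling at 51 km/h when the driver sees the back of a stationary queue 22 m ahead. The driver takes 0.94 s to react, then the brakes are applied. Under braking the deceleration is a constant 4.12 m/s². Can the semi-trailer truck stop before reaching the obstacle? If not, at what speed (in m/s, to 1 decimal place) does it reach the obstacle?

No — it strikes the obstacle at 11.4 m/s

51 km/h ÷ 3.6 = 14.1667 m/s.
Reaction distance = 14.1667 × 0.94 = 13.317 m.
Braking distance needed to stop: v²/(2a) = 200.695 / 8.240 = 24.356 m, so total needed = 13.317 + 24.356 = 37.673 m > 22 m — it cannot stop.
Distance remaining when braking begins: 22 − 13.317 = 8.683 m.
v² = v₀² − 2a·d = 200.695 − 2 × 4.120 × 8.683 = 129.147 m²/s².
v = √129.147 = 11.364 m/s.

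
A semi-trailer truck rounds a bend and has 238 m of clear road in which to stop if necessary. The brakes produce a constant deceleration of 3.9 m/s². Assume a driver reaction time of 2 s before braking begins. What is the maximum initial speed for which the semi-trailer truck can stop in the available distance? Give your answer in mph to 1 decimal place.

Maximum speed ≈ 80.5 mph

Stopping distance: v·t_r + v²/(2a) = 238 with t_r = 2 s and a = 3.900 m/s².
So v² + 15.600 v − 1856.40 = 0.
Positive root: v = −a·t_r + √((a·t_r)² + 2a·d) = −7.800 + √(60.840 + 1856.40) = 35.9863 m/s.
35.9863 m/s ÷ 0.44704 = 80.499 mph.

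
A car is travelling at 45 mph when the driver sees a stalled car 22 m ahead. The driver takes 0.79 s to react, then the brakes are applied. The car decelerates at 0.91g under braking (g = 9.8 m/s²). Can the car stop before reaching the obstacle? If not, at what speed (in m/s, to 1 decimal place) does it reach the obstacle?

No — it strikes the obstacle at 17.2 m/s

45 mph × 0.44704 = 20.1168 m/s.
a = 0.91 × 9.8 = 8.918 m/s².
Reaction distance = 20.1168 × 0.79 = 15.892 m.
Braking distance needed to stop: v²/(2a) = 404.686 / 17.836 = 22.689 m, so total needed = 15.892 + 22.689 = 38.581 m > 22 m — it cannot stop.
Distance remaining when braking begins: 22 − 15.892 = 6.108 m.
v² = v₀² − 2a·d = 404.686 − 2 × 8.918 × 6.108 = 295.744 m²/s².
v = √295.744 = 17.197 m/s.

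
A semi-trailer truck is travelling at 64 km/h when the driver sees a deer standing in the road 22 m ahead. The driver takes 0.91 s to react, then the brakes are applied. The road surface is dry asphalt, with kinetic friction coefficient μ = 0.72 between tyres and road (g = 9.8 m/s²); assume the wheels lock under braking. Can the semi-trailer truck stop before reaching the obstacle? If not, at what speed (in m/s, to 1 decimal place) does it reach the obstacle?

No — it strikes the obstacle at 15.3 m/s

64 km/h ÷ 3.6 = 17.7778 m/s.
a = μg = 0.72 × 9.8 = 7.056 m/s².
Reaction distance = 17.7778 × 0.91 = 16.178 m.
Braking distance needed to stop: v²/(2a) = 316.050 / 14.112 = 22.396 m, so total needed = 16.178 + 22.396 = 38.574 m > 22 m — it cannot stop.
Distance remaining when braking begins: 22 − 16.178 = 5.822 m.
v² = v₀² − 2a·d = 316.050 − 2 × 7.056 × 5.822 = 233.890 m²/s².
v = √233.890 = 15.293 m/s.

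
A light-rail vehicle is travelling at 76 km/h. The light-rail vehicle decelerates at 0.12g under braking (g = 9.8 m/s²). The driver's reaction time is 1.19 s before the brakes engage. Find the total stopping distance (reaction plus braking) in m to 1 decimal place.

76 km/h ÷ 3.6 = 21.1111 m/s.
a = 0.12 × 9.8 = 1.176 m/s².
Reaction distance = v·t_r = 21.1111 × 1.19 = 25.122 m.
Braking distance = v²/(2a) = 21.1111² / (2 × 1.176) = 445.679 / 2.352 = 189.489 m.
Total = 25.122 + 189.489 = 214.611 m.

Total stopping distance ≈ 214.6 m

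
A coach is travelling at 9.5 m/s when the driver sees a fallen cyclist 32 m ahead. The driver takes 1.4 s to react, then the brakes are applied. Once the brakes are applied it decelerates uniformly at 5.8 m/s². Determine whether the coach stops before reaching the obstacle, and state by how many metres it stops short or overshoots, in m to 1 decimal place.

Reaction distance = 9.5000 × 1.4 = 13.300 m.
Braking distance = v²/(2a) = 90.250 / 11.600 = 7.780 m.
Total stopping distance = 13.300 + 7.780 = 21.080 m, vs 32 m available — it stops with 32 − 21.080 = 10.920 m to spare.

Yes — it stops 10.9 m short of the obstacle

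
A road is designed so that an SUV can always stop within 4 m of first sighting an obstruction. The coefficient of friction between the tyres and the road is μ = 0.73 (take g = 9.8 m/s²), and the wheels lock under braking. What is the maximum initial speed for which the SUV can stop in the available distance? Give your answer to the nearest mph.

a = μg = 0.73 × 9.8 = 7.154 m/s².
v²/(2a) = d ⇒ v = √(2 × 7.154 × 4) = √57.23 = 7.5651 m/s.
7.5651 m/s ÷ 0.44704 = 16.923 mph.

Maximum speed ≈ 17 mph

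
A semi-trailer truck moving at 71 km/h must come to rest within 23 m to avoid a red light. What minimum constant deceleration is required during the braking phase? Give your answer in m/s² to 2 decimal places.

Required deceleration ≈ 8.46 m/s²

71 km/h ÷ 3.6 = 19.7222 m/s.
v² = 2a·d ⇒ a = v²/(2d) = 19.7222² / (2 × 23.000) = 388.965 / 46.000 = 8.4558 m/s².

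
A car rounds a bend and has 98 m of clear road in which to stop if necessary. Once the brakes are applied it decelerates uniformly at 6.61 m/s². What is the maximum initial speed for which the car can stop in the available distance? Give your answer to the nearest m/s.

Maximum speed ≈ 36 m/s

v²/(2a) = d ⇒ v = √(2 × 6.610 × 98) = √1295.56 = 35.9939 m/s.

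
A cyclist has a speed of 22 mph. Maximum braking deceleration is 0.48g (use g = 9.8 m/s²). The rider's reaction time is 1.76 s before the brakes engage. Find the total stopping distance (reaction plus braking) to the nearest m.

Total stopping distance ≈ 28 m

22 mph × 0.44704 = 9.8349 m/s.
a = 0.48 × 9.8 = 4.704 m/s².
Reaction distance = v·t_r = 9.8349 × 1.76 = 17.309 m.
Braking distance = v²/(2a) = 9.8349² / (2 × 4.704) = 96.725 / 9.408 = 10.281 m.
Total = 17.309 + 10.281 = 27.590 m.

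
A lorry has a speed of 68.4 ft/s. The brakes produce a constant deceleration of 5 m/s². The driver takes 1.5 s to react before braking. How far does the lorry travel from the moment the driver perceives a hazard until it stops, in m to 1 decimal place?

68.4 ft/s × 0.3048 = 20.8483 m/s.
Reaction distance = v·t_r = 20.8483 × 1.5 = 31.272 m.
Braking distance = v²/(2a) = 20.8483² / (2 × 5.000) = 434.652 / 10.000 = 43.465 m.
Total = 31.272 + 43.465 = 74.737 m.

Total stopping distance ≈ 74.7 m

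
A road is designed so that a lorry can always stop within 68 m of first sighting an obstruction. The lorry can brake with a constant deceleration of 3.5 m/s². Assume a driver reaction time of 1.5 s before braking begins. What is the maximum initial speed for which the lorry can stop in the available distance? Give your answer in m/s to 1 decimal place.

Maximum speed ≈ 17.2 m/s

Stopping distance: v·t_r + v²/(2a) = 68 with t_r = 1.5 s and a = 3.500 m/s².
So v² + 10.500 v − 476.00 = 0.
Positive root: v = −a·t_r + √((a·t_r)² + 2a·d) = −5.250 + √(27.562 + 476.00) = 17.1902 m/s.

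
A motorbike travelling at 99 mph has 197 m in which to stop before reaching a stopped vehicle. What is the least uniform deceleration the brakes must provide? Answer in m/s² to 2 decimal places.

Required deceleration ≈ 4.97 m/s²

99 mph × 0.44704 = 44.2570 m/s.
v² = 2a·d ⇒ a = v²/(2d) = 44.2570² / (2 × 197.000) = 1958.682 / 394.000 = 4.9713 m/s².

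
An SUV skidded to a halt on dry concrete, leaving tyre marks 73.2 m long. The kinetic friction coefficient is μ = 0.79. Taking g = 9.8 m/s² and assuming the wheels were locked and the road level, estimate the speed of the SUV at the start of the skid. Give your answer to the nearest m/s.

Initial speed ≈ 34 m/s

Deceleration a = μg = 0.79 × 9.8 = 7.742 m/s².
v = √(2a·d) = √(2 × 7.742 × 73.2) = √1133.429 = 33.6664 m/s.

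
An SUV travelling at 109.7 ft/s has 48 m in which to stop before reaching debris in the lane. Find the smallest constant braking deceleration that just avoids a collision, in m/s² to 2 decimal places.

Required deceleration ≈ 11.65 m/s²

109.7 ft/s × 0.3048 = 33.4366 m/s.
v² = 2a·d ⇒ a = v²/(2d) = 33.4366² / (2 × 48.000) = 1118.006 / 96.000 = 11.6459 m/s².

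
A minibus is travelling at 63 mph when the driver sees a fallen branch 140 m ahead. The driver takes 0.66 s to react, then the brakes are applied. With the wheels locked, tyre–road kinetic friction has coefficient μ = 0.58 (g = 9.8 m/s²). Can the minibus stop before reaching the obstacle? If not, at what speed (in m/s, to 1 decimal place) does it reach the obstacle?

Yes — it stops about 51.6 m short of the obstacle, so it never reaches it

63 mph × 0.44704 = 28.1635 m/s.
a = μg = 0.58 × 9.8 = 5.684 m/s².
Reaction distance = 28.1635 × 0.66 = 18.588 m.
Braking distance = v²/(2a) = 793.183 / 11.368 = 69.773 m.
Total stopping distance = 18.588 + 69.773 = 88.361 m, vs 140 m available — it stops with 140 − 88.361 = 51.639 m to spare.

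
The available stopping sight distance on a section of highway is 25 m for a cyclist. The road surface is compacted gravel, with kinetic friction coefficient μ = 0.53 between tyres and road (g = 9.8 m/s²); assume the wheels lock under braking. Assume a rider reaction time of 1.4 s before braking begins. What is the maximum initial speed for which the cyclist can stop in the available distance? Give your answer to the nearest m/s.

Maximum speed ≈ 10 m/s

a = μg = 0.53 × 9.8 = 5.194 m/s².
Stopping distance: v·t_r + v²/(2a) = 25 with t_r = 1.4 s and a = 5.194 m/s².
So v² + 14.543 v − 259.70 = 0.
Positive root: v = −a·t_r + √((a·t_r)² + 2a·d) = −7.272 + √(52.882 + 259.70) = 10.4080 m/s.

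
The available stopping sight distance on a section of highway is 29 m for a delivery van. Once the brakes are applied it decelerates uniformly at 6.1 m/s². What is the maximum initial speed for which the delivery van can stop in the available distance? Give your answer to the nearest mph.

Maximum speed ≈ 42 mph

v²/(2a) = d ⇒ v = √(2 × 6.100 × 29) = √353.80 = 18.8096 m/s.
18.8096 m/s ÷ 0.44704 = 42.076 mph.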